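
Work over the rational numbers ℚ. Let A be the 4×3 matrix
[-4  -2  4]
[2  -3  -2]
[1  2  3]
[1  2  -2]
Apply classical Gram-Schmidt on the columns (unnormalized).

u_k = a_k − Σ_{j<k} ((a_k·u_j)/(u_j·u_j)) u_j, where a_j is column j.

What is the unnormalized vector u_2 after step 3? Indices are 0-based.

Step 1: u_0 = a_0 = (-4, 2, 1, 1).
Step 2: u_1 = a_1 − (3/11)·u_0 = (-10/11, -39/11, 19/11, 19/11).
Step 3: u_2 = a_2 − (-19/22)·u_0 − (19/71)·u_1 = (56/71, 48/71, 483/142, -227/142).

u_2 = (56/71, 48/71, 483/142, -227/142)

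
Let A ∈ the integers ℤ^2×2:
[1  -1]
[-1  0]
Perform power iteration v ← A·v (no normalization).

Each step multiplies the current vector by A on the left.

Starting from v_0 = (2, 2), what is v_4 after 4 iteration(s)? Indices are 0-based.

v_0 = (2, 2).
v_1 = A·v_0 = (0, -2).
v_2 = A·v_1 = (2, 0).
v_3 = A·v_2 = (2, -2).
v_4 = A·v_3 = (4, -2).

v_4 = (4, -2)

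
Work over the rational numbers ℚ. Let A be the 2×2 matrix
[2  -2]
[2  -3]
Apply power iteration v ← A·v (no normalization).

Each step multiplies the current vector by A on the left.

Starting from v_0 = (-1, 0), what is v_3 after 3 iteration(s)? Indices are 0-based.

v_3 = (-4, -6)

v_0 = (-1, 0).
v_1 = A·v_0 = (-2, -2).
v_2 = A·v_1 = (0, 2).
v_3 = A·v_2 = (-4, -6).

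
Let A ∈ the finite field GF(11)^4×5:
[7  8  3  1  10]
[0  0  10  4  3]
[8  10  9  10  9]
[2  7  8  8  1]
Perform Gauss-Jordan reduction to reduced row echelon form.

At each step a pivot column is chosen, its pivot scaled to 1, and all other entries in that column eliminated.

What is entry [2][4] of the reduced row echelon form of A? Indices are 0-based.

M[2][4] = 6

[1] R0 /= 7  ⇒  (1, 9, 2, 8, 3)
     R2 -= 8·R0  ⇒  (0, 4, 4, 1, 7)
     R3 -= 2·R0  ⇒  (0, 0, 4, 3, 6)
[2] R1 <-> R2
[2] R1 /= 4  ⇒  (0, 1, 1, 3, 10)
     R0 -= 9·R1  ⇒  (1, 0, 4, 3, 1)
[3] R2 /= 10  ⇒  (0, 0, 1, 7, 8)
     R0 -= 4·R2  ⇒  (1, 0, 0, 8, 2)
     R1 -= 1·R2  ⇒  (0, 1, 0, 7, 2)
     R3 -= 4·R2  ⇒  (0, 0, 0, 8, 7)
[4] R3 /= 8  ⇒  (0, 0, 0, 1, 5)
     R0 -= 8·R3  ⇒  (1, 0, 0, 0, 6)
     R1 -= 7·R3  ⇒  (0, 1, 0, 0, 0)
     R2 -= 7·R3  ⇒  (0, 0, 1, 0, 6)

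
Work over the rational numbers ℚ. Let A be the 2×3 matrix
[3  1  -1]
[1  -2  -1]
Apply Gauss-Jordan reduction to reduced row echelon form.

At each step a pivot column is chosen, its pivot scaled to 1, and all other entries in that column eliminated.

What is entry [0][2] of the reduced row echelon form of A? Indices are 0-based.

[1] R0 /= 3  ⇒  (1, 1/3, -1/3)
     R1 -= 1·R0  ⇒  (0, -7/3, -2/3)
[2] R1 /= -7/3  ⇒  (0, 1, 2/7)
     R0 -= 1/3·R1  ⇒  (1, 0, -3/7)

M[0][2] = -3/7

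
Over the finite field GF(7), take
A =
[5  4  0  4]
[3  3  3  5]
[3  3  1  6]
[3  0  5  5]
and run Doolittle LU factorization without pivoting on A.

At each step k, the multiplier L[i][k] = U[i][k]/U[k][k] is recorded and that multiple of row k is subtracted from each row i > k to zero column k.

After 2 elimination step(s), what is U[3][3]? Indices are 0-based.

k=0: U[0][0]=5
  eliminate (1,0): mult=2, new row 1: (0, 2, 3, 4); set L[1][0]=2
  eliminate (2,0): mult=2, new row 2: (0, 2, 1, 5); set L[2][0]=2
  eliminate (3,0): mult=2, new row 3: (0, 6, 5, 4); set L[3][0]=2
k=1: U[1][1]=2
  eliminate (2,1): mult=1, new row 2: (0, 0, 5, 1); set L[2][1]=1
  eliminate (3,1): mult=3, new row 3: (0, 0, 3, 6); set L[3][1]=3

U[3][3] = 6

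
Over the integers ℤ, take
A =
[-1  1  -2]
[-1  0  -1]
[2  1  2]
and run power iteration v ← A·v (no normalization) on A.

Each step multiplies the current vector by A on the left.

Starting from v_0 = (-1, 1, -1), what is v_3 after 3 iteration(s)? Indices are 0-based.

v_3 = (-13, -8, 15)

v_0 = (-1, 1, -1).
v_1 = A·v_0 = (4, 2, -3).
v_2 = A·v_1 = (4, -1, 4).
v_3 = A·v_2 = (-13, -8, 15).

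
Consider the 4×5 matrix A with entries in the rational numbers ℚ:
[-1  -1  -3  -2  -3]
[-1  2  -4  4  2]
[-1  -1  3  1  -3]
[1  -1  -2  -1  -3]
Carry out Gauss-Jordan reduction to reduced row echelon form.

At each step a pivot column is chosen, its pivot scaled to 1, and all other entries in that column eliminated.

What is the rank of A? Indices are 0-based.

rank = 4

pivot(0,0)=-1: scale R0 → (1, 1, 3, 2, 3)
  clear (1,0): R1 −= (-1)R0 → (0, 3, -1, 6, 5)
  clear (2,0): R2 −= (-1)R0 → (0, 0, 6, 3, 0)
  clear (3,0): R3 −= (1)R0 → (0, -2, -5, -3, -6)
pivot(1,1)=3: scale R1 → (0, 1, -1/3, 2, 5/3)
  clear (0,1): R0 −= (1)R1 → (1, 0, 10/3, 0, 4/3)
  clear (3,1): R3 −= (-2)R1 → (0, 0, -17/3, 1, -8/3)
pivot(2,2)=6: scale R2 → (0, 0, 1, 1/2, 0)
  clear (0,2): R0 −= (10/3)R2 → (1, 0, 0, -5/3, 4/3)
  clear (1,2): R1 −= (-1/3)R2 → (0, 1, 0, 13/6, 5/3)
  clear (3,2): R3 −= (-17/3)R2 → (0, 0, 0, 23/6, -8/3)
pivot(3,3)=23/6: scale R3 → (0, 0, 0, 1, -16/23)
  clear (0,3): R0 −= (-5/3)R3 → (1, 0, 0, 0, 4/23)
  clear (1,3): R1 −= (13/6)R3 → (0, 1, 0, 0, 73/23)
  clear (2,3): R2 −= (1/2)R3 → (0, 0, 1, 0, 8/23)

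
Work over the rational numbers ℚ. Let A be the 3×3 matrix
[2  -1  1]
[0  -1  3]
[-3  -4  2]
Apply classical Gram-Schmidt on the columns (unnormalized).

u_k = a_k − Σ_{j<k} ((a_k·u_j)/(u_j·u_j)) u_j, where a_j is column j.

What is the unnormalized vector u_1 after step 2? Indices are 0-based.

u_1 = (-33/13, -1, -22/13)

Step 1: u_0 = a_0 = (2, 0, -3).
Step 2: u_1 = a_1 − (10/13)·u_0 = (-33/13, -1, -22/13).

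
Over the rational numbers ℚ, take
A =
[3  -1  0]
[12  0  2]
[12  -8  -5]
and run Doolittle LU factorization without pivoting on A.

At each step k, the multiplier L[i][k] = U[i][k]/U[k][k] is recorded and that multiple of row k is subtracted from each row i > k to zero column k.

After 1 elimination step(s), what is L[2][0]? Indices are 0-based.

L[2][0] = 4

Step 1: pivot at (0,0) is 3.
  row1 ← row1 − (4)·row0  ⇒  L[1][0]=4, U row1=(0, 4, 2)
  row2 ← row2 − (4)·row0  ⇒  L[2][0]=4, U row2=(0, -4, -5)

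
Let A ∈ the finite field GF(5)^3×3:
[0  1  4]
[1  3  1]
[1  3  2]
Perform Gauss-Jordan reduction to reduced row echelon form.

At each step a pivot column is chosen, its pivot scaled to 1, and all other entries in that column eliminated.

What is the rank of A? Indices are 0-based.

pivot(0,0): swap R0↔R1
pivot(0,0)=1: scale R0 → (1, 3, 1)
  clear (2,0): R2 −= (1)R0 → (0, 0, 1)
pivot(1,1)=1: scale R1 → (0, 1, 4)
  clear (0,1): R0 −= (3)R1 → (1, 0, 4)
pivot(2,2)=1: scale R2 → (0, 0, 1)
  clear (0,2): R0 −= (4)R2 → (1, 0, 0)
  clear (1,2): R1 −= (4)R2 → (0, 1, 0)

rank = 3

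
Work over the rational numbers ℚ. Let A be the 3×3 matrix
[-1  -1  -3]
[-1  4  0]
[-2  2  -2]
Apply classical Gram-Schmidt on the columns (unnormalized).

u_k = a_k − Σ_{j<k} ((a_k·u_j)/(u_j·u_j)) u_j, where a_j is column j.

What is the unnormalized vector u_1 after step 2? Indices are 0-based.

Step 1: u_0 = a_0 = (-1, -1, -2).
Step 2: u_1 = a_1 − (-7/6)·u_0 = (-13/6, 17/6, -1/3).

u_1 = (-13/6, 17/6, -1/3)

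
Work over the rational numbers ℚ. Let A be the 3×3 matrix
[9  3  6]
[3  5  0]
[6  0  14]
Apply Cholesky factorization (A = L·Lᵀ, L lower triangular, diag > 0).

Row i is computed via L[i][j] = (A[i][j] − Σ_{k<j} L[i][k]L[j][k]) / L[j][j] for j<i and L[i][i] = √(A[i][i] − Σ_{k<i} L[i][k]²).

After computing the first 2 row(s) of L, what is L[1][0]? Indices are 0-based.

Step 1: L[0][0] = √(9) = 3.
  L[1][0] = (3) / L[0][0] = 1.
Step 2: L[1][1] = √(4) = 2.

L[1][0] = 1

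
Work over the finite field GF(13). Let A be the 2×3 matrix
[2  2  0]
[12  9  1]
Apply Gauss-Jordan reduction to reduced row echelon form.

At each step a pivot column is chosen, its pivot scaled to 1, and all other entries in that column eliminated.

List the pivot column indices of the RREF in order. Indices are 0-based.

[1] R0 /= 2  ⇒  (1, 1, 0)
     R1 -= 12·R0  ⇒  (0, 10, 1)
[2] R1 /= 10  ⇒  (0, 1, 4)
     R0 -= 1·R1  ⇒  (1, 0, 9)

pivot columns: 0, 1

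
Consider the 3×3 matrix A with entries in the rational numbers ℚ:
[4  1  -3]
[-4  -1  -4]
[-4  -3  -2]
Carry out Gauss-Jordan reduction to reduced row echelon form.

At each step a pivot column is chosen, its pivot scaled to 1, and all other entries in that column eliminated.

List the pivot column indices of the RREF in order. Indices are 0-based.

step 1: normalize row 0 (÷4) = (1, 1/4, -3/4)
  row 1: subtract -4×row0 = (0, 0, -7)
  row 2: subtract -4×row0 = (0, -2, -5)
step 2: exchange rows 1,2
step 2: normalize row 1 (÷-2) = (0, 1, 5/2)
  row 0: subtract 1/4×row1 = (1, 0, -11/8)
step 3: normalize row 2 (÷-7) = (0, 0, 1)
  row 0: subtract -11/8×row2 = (1, 0, 0)
  row 1: subtract 5/2×row2 = (0, 1, 0)

pivot columns: 0, 1, 2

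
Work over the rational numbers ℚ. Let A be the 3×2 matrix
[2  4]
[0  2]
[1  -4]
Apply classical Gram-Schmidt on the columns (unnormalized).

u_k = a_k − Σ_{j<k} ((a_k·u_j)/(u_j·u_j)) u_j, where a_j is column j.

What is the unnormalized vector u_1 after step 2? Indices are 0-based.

u_1 = (12/5, 2, -24/5)

Step 1: u_0 = a_0 = (2, 0, 1).
Step 2: u_1 = a_1 − (4/5)·u_0 = (12/5, 2, -24/5).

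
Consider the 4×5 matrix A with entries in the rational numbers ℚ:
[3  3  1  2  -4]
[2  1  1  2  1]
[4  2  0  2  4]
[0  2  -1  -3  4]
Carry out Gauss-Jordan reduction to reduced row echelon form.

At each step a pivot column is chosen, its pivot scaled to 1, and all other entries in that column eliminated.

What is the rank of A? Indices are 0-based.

step 1: normalize row 0 (÷3) = (1, 1, 1/3, 2/3, -4/3)
  row 1: subtract 2×row0 = (0, -1, 1/3, 2/3, 11/3)
  row 2: subtract 4×row0 = (0, -2, -4/3, -2/3, 28/3)
step 2: normalize row 1 (÷-1) = (0, 1, -1/3, -2/3, -11/3)
  row 0: subtract 1×row1 = (1, 0, 2/3, 4/3, 7/3)
  row 2: subtract -2×row1 = (0, 0, -2, -2, 2)
  row 3: subtract 2×row1 = (0, 0, -1/3, -5/3, 34/3)
step 3: normalize row 2 (÷-2) = (0, 0, 1, 1, -1)
  row 0: subtract 2/3×row2 = (1, 0, 0, 2/3, 3)
  row 1: subtract -1/3×row2 = (0, 1, 0, -1/3, -4)
  row 3: subtract -1/3×row2 = (0, 0, 0, -4/3, 11)
step 4: normalize row 3 (÷-4/3) = (0, 0, 0, 1, -33/4)
  row 0: subtract 2/3×row3 = (1, 0, 0, 0, 17/2)
  row 1: subtract -1/3×row3 = (0, 1, 0, 0, -27/4)
  row 2: subtract 1×row3 = (0, 0, 1, 0, 29/4)

rank = 4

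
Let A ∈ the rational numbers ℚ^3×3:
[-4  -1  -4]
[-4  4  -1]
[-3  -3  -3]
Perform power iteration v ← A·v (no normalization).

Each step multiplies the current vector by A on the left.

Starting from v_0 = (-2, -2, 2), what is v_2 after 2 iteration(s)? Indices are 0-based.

v_0 = (-2, -2, 2).
v_1 = A·v_0 = (2, -2, 6).
v_2 = A·v_1 = (-30, -22, -18).

v_2 = (-30, -22, -18)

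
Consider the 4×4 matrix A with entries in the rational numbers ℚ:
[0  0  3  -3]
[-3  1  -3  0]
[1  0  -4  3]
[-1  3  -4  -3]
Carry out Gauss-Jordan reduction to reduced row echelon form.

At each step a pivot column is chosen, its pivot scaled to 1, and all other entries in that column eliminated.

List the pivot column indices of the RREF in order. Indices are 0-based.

step 1: exchange rows 0,1
step 1: normalize row 0 (÷-3) = (1, -1/3, 1, 0)
  row 2: subtract 1×row0 = (0, 1/3, -5, 3)
  row 3: subtract -1×row0 = (0, 8/3, -3, -3)
step 2: exchange rows 1,2
step 2: normalize row 1 (÷1/3) = (0, 1, -15, 9)
  row 0: subtract -1/3×row1 = (1, 0, -4, 3)
  row 3: subtract 8/3×row1 = (0, 0, 37, -27)
step 3: normalize row 2 (÷3) = (0, 0, 1, -1)
  row 0: subtract -4×row2 = (1, 0, 0, -1)
  row 1: subtract -15×row2 = (0, 1, 0, -6)
  row 3: subtract 37×row2 = (0, 0, 0, 10)
step 4: normalize row 3 (÷10) = (0, 0, 0, 1)
  row 0: subtract -1×row3 = (1, 0, 0, 0)
  row 1: subtract -6×row3 = (0, 1, 0, 0)
  row 2: subtract -1×row3 = (0, 0, 1, 0)

pivot columns: 0, 1, 2, 3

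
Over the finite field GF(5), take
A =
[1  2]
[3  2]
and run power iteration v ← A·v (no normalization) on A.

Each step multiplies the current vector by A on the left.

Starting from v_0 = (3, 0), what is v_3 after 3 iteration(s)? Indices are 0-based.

v_3 = (0, 2)

v_0 = (3, 0).
v_1 = A·v_0 = (3, 4).
v_2 = A·v_1 = (1, 2).
v_3 = A·v_2 = (0, 2).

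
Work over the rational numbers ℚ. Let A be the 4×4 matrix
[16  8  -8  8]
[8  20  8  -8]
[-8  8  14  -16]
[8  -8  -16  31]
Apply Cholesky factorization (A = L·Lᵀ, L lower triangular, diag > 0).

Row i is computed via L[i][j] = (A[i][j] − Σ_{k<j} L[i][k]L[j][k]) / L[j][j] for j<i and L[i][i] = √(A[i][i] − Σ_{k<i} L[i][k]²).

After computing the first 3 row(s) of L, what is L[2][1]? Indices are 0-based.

L[2][1] = 3

Step 1: L[0][0] = √(16) = 4.
  L[1][0] = (8) / L[0][0] = 2.
Step 2: L[1][1] = √(16) = 4.
  L[2][0] = (-8) / L[0][0] = -2.
  L[2][1] = (12) / L[1][1] = 3.
Step 3: L[2][2] = √(1) = 1.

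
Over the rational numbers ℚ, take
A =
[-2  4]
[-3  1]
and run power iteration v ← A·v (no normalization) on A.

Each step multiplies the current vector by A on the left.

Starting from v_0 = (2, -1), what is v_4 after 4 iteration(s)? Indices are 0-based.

v_4 = (28, -223)

v_0 = (2, -1).
v_1 = A·v_0 = (-8, -7).
v_2 = A·v_1 = (-12, 17).
v_3 = A·v_2 = (92, 53).
v_4 = A·v_3 = (28, -223).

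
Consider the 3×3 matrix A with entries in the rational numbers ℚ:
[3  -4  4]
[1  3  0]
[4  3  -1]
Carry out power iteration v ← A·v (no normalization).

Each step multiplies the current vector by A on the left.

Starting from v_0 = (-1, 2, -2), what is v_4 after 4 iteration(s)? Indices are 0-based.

v_0 = (-1, 2, -2).
v_1 = A·v_0 = (-19, 5, 4).
v_2 = A·v_1 = (-61, -4, -65).
v_3 = A·v_2 = (-427, -73, -191).
v_4 = A·v_3 = (-1753, -646, -1736).

v_4 = (-1753, -646, -1736)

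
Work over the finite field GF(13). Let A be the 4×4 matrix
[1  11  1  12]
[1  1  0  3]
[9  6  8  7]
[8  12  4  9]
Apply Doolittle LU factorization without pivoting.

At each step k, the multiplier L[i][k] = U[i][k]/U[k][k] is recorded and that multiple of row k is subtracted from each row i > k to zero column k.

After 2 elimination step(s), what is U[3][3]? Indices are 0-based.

Step 1: pivot at (0,0) is 1.
  row1 ← row1 − (1)·row0  ⇒  L[1][0]=1, U row1=(0, 3, 12, 4)
  row2 ← row2 − (9)·row0  ⇒  L[2][0]=9, U row2=(0, 11, 12, 3)
  row3 ← row3 − (8)·row0  ⇒  L[3][0]=8, U row3=(0, 2, 9, 4)
Step 2: pivot at (1,1) is 3.
  row2 ← row2 − (8)·row1  ⇒  L[2][1]=8, U row2=(0, 0, 7, 10)
  row3 ← row3 − (5)·row1  ⇒  L[3][1]=5, U row3=(0, 0, 1, 10)

U[3][3] = 10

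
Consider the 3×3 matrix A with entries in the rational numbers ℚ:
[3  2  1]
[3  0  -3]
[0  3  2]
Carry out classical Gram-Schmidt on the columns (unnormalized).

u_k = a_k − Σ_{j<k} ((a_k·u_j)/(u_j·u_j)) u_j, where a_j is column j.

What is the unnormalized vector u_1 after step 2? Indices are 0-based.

u_1 = (1, -1, 3)

Step 1: u_0 = a_0 = (3, 3, 0).
Step 2: u_1 = a_1 − (1/3)·u_0 = (1, -1, 3).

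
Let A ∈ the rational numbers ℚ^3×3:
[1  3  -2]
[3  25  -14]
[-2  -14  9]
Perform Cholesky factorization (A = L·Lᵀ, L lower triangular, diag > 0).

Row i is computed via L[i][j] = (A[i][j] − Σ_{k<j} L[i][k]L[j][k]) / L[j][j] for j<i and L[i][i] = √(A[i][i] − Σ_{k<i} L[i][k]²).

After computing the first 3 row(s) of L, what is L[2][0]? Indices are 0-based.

L[2][0] = -2

Step 1: L[0][0] = √(1) = 1.
  L[1][0] = (3) / L[0][0] = 3.
Step 2: L[1][1] = √(16) = 4.
  L[2][0] = (-2) / L[0][0] = -2.
  L[2][1] = (-8) / L[1][1] = -2.
Step 3: L[2][2] = √(1) = 1.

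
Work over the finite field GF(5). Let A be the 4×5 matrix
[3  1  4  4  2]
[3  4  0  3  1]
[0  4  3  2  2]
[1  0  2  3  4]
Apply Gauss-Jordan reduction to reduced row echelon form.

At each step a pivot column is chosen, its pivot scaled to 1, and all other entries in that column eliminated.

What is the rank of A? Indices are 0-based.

rank = 3

step 1: normalize row 0 (÷3) = (1, 2, 3, 3, 4)
  row 1: subtract 3×row0 = (0, 3, 1, 4, 4)
  row 3: subtract 1×row0 = (0, 3, 4, 0, 0)
step 2: normalize row 1 (÷3) = (0, 1, 2, 3, 3)
  row 0: subtract 2×row1 = (1, 0, 4, 2, 3)
  row 2: subtract 4×row1 = (0, 0, 0, 0, 0)
  row 3: subtract 3×row1 = (0, 0, 3, 1, 1)
step 3: exchange rows 2,3
step 3: normalize row 2 (÷3) = (0, 0, 1, 2, 2)
  row 0: subtract 4×row2 = (1, 0, 0, 4, 0)
  row 1: subtract 2×row2 = (0, 1, 0, 4, 4)
skip col 3 (zero from row 3)
skip col 4 (zero from row 3)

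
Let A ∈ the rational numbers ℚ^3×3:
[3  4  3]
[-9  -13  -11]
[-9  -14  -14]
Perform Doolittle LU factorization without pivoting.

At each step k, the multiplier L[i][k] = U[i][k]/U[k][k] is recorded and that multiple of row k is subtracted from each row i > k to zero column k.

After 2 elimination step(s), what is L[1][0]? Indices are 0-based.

L[1][0] = -3

Step 1: pivot at (0,0) is 3.
  row1 ← row1 − (-3)·row0  ⇒  L[1][0]=-3, U row1=(0, -1, -2)
  row2 ← row2 − (-3)·row0  ⇒  L[2][0]=-3, U row2=(0, -2, -5)
Step 2: pivot at (1,1) is -1.
  row2 ← row2 − (2)·row1  ⇒  L[2][1]=2, U row2=(0, 0, -1)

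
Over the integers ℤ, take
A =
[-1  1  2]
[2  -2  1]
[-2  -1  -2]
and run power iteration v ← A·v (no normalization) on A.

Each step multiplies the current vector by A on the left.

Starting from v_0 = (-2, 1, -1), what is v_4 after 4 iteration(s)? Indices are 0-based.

v_4 = (-82, 89, 55)

v_0 = (-2, 1, -1).
v_1 = A·v_0 = (1, -7, 5).
v_2 = A·v_1 = (2, 21, -5).
v_3 = A·v_2 = (9, -43, -15).
v_4 = A·v_3 = (-82, 89, 55).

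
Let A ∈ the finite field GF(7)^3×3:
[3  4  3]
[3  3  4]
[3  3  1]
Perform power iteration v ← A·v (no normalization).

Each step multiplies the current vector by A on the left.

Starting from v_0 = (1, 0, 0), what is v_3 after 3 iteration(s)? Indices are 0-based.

v_0 = (1, 0, 0).
v_1 = A·v_0 = (3, 3, 3).
v_2 = A·v_1 = (2, 2, 0).
v_3 = A·v_2 = (0, 5, 5).

v_3 = (0, 5, 5)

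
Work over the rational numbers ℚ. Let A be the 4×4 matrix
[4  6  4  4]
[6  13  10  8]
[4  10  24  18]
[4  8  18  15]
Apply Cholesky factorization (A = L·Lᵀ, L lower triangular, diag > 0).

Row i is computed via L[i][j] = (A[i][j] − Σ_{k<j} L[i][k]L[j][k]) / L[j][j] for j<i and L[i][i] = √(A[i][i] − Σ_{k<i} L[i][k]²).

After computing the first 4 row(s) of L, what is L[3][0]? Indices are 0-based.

Step 1: L[0][0] = √(4) = 2.
  L[1][0] = (6) / L[0][0] = 3.
Step 2: L[1][1] = √(4) = 2.
  L[2][0] = (4) / L[0][0] = 2.
  L[2][1] = (4) / L[1][1] = 2.
Step 3: L[2][2] = √(16) = 4.
  L[3][0] = (4) / L[0][0] = 2.
  L[3][1] = (2) / L[1][1] = 1.
  L[3][2] = (12) / L[2][2] = 3.
Step 4: L[3][3] = √(1) = 1.

L[3][0] = 2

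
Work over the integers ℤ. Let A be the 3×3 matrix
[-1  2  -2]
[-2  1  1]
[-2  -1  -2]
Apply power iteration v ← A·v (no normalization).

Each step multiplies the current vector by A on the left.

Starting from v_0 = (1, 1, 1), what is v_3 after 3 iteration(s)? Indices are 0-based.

v_0 = (1, 1, 1).
v_1 = A·v_0 = (-1, 0, -5).
v_2 = A·v_1 = (11, -3, 12).
v_3 = A·v_2 = (-41, -13, -43).

v_3 = (-41, -13, -43)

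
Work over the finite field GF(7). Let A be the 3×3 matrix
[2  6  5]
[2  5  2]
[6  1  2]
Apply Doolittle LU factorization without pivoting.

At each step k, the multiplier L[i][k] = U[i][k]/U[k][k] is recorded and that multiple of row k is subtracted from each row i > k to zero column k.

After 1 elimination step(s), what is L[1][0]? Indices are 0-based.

L[1][0] = 1

[col 0] pivot 2
  R1 -= 1*R0 → (0, 6, 4)  (L[1][0] := 1)
  R2 -= 3*R0 → (0, 4, 1)  (L[2][0] := 3)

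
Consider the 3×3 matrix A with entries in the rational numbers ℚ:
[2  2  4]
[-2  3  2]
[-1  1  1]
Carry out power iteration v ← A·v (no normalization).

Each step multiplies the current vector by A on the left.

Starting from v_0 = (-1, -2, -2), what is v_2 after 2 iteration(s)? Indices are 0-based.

v_2 = (-56, -2, 3)

v_0 = (-1, -2, -2).
v_1 = A·v_0 = (-14, -8, -3).
v_2 = A·v_1 = (-56, -2, 3).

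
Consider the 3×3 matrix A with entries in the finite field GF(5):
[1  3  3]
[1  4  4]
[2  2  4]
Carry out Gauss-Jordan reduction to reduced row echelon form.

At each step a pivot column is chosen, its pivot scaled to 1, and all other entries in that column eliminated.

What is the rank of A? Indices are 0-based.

rank = 3

pivot(0,0)=1: scale R0 → (1, 3, 3)
  clear (1,0): R1 −= (1)R0 → (0, 1, 1)
  clear (2,0): R2 −= (2)R0 → (0, 1, 3)
pivot(1,1)=1: scale R1 → (0, 1, 1)
  clear (0,1): R0 −= (3)R1 → (1, 0, 0)
  clear (2,1): R2 −= (1)R1 → (0, 0, 2)
pivot(2,2)=2: scale R2 → (0, 0, 1)
  clear (1,2): R1 −= (1)R2 → (0, 1, 0)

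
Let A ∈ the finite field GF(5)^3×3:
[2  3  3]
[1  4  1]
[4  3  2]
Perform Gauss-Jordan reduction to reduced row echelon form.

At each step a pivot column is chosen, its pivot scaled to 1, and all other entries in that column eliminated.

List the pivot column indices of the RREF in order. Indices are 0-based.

pivot columns: 0, 1, 2

[1] R0 /= 2  ⇒  (1, 4, 4)
     R1 -= 1·R0  ⇒  (0, 0, 2)
     R2 -= 4·R0  ⇒  (0, 2, 1)
[2] R1 <-> R2
[2] R1 /= 2  ⇒  (0, 1, 3)
     R0 -= 4·R1  ⇒  (1, 0, 2)
[3] R2 /= 2  ⇒  (0, 0, 1)
     R0 -= 2·R2  ⇒  (1, 0, 0)
     R1 -= 3·R2  ⇒  (0, 1, 0)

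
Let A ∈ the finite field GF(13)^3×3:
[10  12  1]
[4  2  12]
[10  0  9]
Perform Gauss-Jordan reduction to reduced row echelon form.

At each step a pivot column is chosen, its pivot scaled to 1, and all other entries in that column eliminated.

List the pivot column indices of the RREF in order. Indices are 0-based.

pivot columns: 0, 1, 2

[1] R0 /= 10  ⇒  (1, 9, 4)
     R1 -= 4·R0  ⇒  (0, 5, 9)
     R2 -= 10·R0  ⇒  (0, 1, 8)
[2] R1 /= 5  ⇒  (0, 1, 7)
     R0 -= 9·R1  ⇒  (1, 0, 6)
     R2 -= 1·R1  ⇒  (0, 0, 1)
[3] R2 /= 1  ⇒  (0, 0, 1)
     R0 -= 6·R2  ⇒  (1, 0, 0)
     R1 -= 7·R2  ⇒  (0, 1, 0)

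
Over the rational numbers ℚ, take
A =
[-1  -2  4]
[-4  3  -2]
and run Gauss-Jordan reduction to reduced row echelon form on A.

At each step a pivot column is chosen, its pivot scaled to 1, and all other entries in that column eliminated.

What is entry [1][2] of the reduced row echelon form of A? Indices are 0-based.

M[1][2] = -18/11

step 1: normalize row 0 (÷-1) = (1, 2, -4)
  row 1: subtract -4×row0 = (0, 11, -18)
step 2: normalize row 1 (÷11) = (0, 1, -18/11)
  row 0: subtract 2×row1 = (1, 0, -8/11)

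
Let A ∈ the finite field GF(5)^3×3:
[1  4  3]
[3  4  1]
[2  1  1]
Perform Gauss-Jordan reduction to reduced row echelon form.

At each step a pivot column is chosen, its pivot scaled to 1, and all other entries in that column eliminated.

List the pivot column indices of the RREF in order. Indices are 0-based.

step 1: normalize row 0 (÷1) = (1, 4, 3)
  row 1: subtract 3×row0 = (0, 2, 2)
  row 2: subtract 2×row0 = (0, 3, 0)
step 2: normalize row 1 (÷2) = (0, 1, 1)
  row 0: subtract 4×row1 = (1, 0, 4)
  row 2: subtract 3×row1 = (0, 0, 2)
step 3: normalize row 2 (÷2) = (0, 0, 1)
  row 0: subtract 4×row2 = (1, 0, 0)
  row 1: subtract 1×row2 = (0, 1, 0)

pivot columns: 0, 1, 2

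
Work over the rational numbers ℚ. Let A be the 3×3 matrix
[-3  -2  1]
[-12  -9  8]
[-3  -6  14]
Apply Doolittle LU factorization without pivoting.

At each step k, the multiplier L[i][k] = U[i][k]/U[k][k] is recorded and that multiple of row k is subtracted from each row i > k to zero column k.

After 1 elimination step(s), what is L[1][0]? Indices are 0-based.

[col 0] pivot -3
  R1 -= 4*R0 → (0, -1, 4)  (L[1][0] := 4)
  R2 -= 1*R0 → (0, -4, 13)  (L[2][0] := 1)

L[1][0] = 4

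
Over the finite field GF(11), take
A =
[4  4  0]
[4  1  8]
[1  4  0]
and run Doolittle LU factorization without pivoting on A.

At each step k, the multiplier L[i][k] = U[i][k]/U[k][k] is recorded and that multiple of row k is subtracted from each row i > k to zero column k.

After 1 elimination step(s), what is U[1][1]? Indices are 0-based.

k=0: U[0][0]=4
  eliminate (1,0): mult=1, new row 1: (0, 8, 8); set L[1][0]=1
  eliminate (2,0): mult=3, new row 2: (0, 3, 0); set L[2][0]=3

U[1][1] = 8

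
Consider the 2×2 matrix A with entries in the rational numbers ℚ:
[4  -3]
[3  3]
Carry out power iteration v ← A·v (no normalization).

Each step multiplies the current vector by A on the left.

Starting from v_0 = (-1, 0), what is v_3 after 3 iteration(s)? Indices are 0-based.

v_0 = (-1, 0).
v_1 = A·v_0 = (-4, -3).
v_2 = A·v_1 = (-7, -21).
v_3 = A·v_2 = (35, -84).

v_3 = (35, -84)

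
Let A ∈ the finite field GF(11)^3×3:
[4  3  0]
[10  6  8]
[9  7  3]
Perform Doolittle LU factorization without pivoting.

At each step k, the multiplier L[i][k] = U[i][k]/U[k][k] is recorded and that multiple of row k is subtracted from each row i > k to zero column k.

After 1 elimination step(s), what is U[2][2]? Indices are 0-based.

Step 1: pivot at (0,0) is 4.
  row1 ← row1 − (8)·row0  ⇒  L[1][0]=8, U row1=(0, 4, 8)
  row2 ← row2 − (5)·row0  ⇒  L[2][0]=5, U row2=(0, 3, 3)

U[2][2] = 3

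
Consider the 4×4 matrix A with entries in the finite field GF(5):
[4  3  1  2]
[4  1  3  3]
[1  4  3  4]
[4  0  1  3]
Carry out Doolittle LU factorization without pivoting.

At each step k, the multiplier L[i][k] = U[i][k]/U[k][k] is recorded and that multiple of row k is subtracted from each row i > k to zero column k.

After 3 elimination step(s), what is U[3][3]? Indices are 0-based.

U[3][3] = 3

[col 0] pivot 4
  R1 -= 1*R0 → (0, 3, 2, 1)  (L[1][0] := 1)
  R2 -= 4*R0 → (0, 2, 4, 1)  (L[2][0] := 4)
  R3 -= 1*R0 → (0, 2, 0, 1)  (L[3][0] := 1)
[col 1] pivot 3
  R2 -= 4*R1 → (0, 0, 1, 2)  (L[2][1] := 4)
  R3 -= 4*R1 → (0, 0, 2, 2)  (L[3][1] := 4)
[col 2] pivot 1
  R3 -= 2*R2 → (0, 0, 0, 3)  (L[3][2] := 2)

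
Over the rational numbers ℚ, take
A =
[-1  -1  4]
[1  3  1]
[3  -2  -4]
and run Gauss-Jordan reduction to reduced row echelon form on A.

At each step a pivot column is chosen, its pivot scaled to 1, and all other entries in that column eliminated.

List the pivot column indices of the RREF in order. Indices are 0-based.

[1] R0 /= -1  ⇒  (1, 1, -4)
     R1 -= 1·R0  ⇒  (0, 2, 5)
     R2 -= 3·R0  ⇒  (0, -5, 8)
[2] R1 /= 2  ⇒  (0, 1, 5/2)
     R0 -= 1·R1  ⇒  (1, 0, -13/2)
     R2 -= -5·R1  ⇒  (0, 0, 41/2)
[3] R2 /= 41/2  ⇒  (0, 0, 1)
     R0 -= -13/2·R2  ⇒  (1, 0, 0)
     R1 -= 5/2·R2  ⇒  (0, 1, 0)

pivot columns: 0, 1, 2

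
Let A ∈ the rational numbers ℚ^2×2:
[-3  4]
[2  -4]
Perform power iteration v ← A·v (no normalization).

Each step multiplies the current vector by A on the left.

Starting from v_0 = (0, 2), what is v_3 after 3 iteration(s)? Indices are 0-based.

v_0 = (0, 2).
v_1 = A·v_0 = (8, -8).
v_2 = A·v_1 = (-56, 48).
v_3 = A·v_2 = (360, -304).

v_3 = (360, -304)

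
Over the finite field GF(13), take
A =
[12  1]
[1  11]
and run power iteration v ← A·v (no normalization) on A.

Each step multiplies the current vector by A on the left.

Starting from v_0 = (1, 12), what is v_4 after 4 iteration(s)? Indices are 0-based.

v_4 = (8, 10)

v_0 = (1, 12).
v_1 = A·v_0 = (11, 3).
v_2 = A·v_1 = (5, 5).
v_3 = A·v_2 = (0, 8).
v_4 = A·v_3 = (8, 10).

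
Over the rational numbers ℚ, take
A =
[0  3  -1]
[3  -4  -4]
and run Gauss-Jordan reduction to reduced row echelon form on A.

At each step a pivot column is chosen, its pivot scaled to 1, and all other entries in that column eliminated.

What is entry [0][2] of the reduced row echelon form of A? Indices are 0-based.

M[0][2] = -16/9

[1] R0 <-> R1
[1] R0 /= 3  ⇒  (1, -4/3, -4/3)
[2] R1 /= 3  ⇒  (0, 1, -1/3)
     R0 -= -4/3·R1  ⇒  (1, 0, -16/9)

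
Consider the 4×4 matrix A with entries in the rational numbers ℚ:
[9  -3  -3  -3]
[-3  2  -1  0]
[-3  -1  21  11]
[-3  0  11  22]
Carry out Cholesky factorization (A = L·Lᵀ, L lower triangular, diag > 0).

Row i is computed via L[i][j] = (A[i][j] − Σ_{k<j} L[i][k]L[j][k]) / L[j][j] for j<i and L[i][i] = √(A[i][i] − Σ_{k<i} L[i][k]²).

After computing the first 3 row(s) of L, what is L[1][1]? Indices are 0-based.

Step 1: L[0][0] = √(9) = 3.
  L[1][0] = (-3) / L[0][0] = -1.
Step 2: L[1][1] = √(1) = 1.
  L[2][0] = (-3) / L[0][0] = -1.
  L[2][1] = (-2) / L[1][1] = -2.
Step 3: L[2][2] = √(16) = 4.

L[1][1] = 1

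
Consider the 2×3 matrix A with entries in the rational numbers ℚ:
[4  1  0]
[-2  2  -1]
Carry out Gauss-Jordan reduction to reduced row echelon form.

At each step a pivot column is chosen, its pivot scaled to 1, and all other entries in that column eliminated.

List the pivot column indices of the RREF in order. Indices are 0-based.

pivot columns: 0, 1

pivot(0,0)=4: scale R0 → (1, 1/4, 0)
  clear (1,0): R1 −= (-2)R0 → (0, 5/2, -1)
pivot(1,1)=5/2: scale R1 → (0, 1, -2/5)
  clear (0,1): R0 −= (1/4)R1 → (1, 0, 1/10)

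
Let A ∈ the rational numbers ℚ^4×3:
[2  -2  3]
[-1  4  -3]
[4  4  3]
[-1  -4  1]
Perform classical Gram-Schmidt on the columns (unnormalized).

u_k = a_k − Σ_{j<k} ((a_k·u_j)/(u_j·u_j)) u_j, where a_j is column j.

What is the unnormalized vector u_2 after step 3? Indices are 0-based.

Step 1: u_0 = a_0 = (2, -1, 4, -1).
Step 2: u_1 = a_1 − (6/11)·u_0 = (-34/11, 50/11, 20/11, -38/11).
Step 3: u_2 = a_2 − (10/11)·u_0 − (-23/50)·u_1 = (-6/25, 0, 1/5, 8/25).

u_2 = (-6/25, 0, 1/5, 8/25)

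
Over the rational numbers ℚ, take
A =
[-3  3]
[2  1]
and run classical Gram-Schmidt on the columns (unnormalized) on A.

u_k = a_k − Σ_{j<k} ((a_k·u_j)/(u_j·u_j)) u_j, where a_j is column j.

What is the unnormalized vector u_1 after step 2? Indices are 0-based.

u_1 = (18/13, 27/13)

Step 1: u_0 = a_0 = (-3, 2).
Step 2: u_1 = a_1 − (-7/13)·u_0 = (18/13, 27/13).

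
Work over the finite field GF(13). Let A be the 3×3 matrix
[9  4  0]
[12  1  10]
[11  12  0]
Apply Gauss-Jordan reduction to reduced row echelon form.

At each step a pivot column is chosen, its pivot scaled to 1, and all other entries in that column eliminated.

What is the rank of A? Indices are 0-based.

rank = 3

pivot(0,0)=9: scale R0 → (1, 12, 0)
  clear (1,0): R1 −= (12)R0 → (0, 0, 10)
  clear (2,0): R2 −= (11)R0 → (0, 10, 0)
pivot(1,1): swap R1↔R2
pivot(1,1)=10: scale R1 → (0, 1, 0)
  clear (0,1): R0 −= (12)R1 → (1, 0, 0)
pivot(2,2)=10: scale R2 → (0, 0, 1)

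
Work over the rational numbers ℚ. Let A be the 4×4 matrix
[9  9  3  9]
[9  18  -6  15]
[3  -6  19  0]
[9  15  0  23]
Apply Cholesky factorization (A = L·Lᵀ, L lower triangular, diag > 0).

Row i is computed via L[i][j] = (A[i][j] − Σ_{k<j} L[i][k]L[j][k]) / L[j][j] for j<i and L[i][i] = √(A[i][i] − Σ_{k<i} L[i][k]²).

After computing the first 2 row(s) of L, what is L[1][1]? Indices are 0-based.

Step 1: L[0][0] = √(9) = 3.
  L[1][0] = (9) / L[0][0] = 3.
Step 2: L[1][1] = √(9) = 3.

L[1][1] = 3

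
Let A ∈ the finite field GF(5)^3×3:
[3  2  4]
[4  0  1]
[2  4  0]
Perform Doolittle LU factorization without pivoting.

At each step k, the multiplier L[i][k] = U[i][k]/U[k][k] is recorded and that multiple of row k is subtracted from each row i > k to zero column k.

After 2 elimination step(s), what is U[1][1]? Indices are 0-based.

[col 0] pivot 3
  R1 -= 3*R0 → (0, 4, 4)  (L[1][0] := 3)
  R2 -= 4*R0 → (0, 1, 4)  (L[2][0] := 4)
[col 1] pivot 4
  R2 -= 4*R1 → (0, 0, 3)  (L[2][1] := 4)

U[1][1] = 4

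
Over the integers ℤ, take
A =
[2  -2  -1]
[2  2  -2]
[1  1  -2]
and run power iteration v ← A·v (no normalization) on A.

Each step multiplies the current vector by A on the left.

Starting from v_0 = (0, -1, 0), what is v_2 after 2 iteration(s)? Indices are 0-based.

v_0 = (0, -1, 0).
v_1 = A·v_0 = (2, -2, -1).
v_2 = A·v_1 = (9, 2, 2).

v_2 = (9, 2, 2)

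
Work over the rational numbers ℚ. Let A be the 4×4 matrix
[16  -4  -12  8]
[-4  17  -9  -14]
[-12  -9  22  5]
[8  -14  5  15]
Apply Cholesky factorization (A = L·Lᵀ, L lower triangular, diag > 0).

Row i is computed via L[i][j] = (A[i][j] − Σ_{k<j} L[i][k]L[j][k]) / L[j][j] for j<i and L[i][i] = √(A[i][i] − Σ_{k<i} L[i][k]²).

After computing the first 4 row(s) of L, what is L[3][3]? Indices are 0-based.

L[3][3] = 1

Step 1: L[0][0] = √(16) = 4.
  L[1][0] = (-4) / L[0][0] = -1.
Step 2: L[1][1] = √(16) = 4.
  L[2][0] = (-12) / L[0][0] = -3.
  L[2][1] = (-12) / L[1][1] = -3.
Step 3: L[2][2] = √(4) = 2.
  L[3][0] = (8) / L[0][0] = 2.
  L[3][1] = (-12) / L[1][1] = -3.
  L[3][2] = (2) / L[2][2] = 1.
Step 4: L[3][3] = √(1) = 1.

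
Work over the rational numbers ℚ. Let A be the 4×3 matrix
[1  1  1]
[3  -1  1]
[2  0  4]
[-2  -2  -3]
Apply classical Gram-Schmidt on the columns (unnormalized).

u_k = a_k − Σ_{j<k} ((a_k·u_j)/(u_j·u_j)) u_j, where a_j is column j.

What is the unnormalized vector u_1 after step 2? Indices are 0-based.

Step 1: u_0 = a_0 = (1, 3, 2, -2).
Step 2: u_1 = a_1 − (1/9)·u_0 = (8/9, -4/3, -2/9, -16/9).

u_1 = (8/9, -4/3, -2/9, -16/9)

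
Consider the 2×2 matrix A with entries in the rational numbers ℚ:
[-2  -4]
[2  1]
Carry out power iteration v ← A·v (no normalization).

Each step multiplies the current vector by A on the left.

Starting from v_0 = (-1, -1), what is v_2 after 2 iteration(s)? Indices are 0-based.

v_2 = (0, 9)

v_0 = (-1, -1).
v_1 = A·v_0 = (6, -3).
v_2 = A·v_1 = (0, 9).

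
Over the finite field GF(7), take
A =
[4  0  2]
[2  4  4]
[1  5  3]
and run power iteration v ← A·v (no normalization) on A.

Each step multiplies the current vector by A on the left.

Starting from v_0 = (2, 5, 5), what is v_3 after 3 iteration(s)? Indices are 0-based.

v_0 = (2, 5, 5).
v_1 = A·v_0 = (4, 2, 0).
v_2 = A·v_1 = (2, 2, 0).
v_3 = A·v_2 = (1, 5, 5).

v_3 = (1, 5, 5)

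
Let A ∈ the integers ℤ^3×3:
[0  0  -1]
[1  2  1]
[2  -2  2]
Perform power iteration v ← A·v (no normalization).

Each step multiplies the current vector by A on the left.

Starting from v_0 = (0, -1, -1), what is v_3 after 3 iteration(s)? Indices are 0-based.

v_0 = (0, -1, -1).
v_1 = A·v_0 = (1, -3, 0).
v_2 = A·v_1 = (0, -5, 8).
v_3 = A·v_2 = (-8, -2, 26).

v_3 = (-8, -2, 26)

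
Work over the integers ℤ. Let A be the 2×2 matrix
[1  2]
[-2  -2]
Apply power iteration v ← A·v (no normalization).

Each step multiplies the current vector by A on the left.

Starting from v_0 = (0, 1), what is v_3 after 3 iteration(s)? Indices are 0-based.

v_3 = (-2, 4)

v_0 = (0, 1).
v_1 = A·v_0 = (2, -2).
v_2 = A·v_1 = (-2, 0).
v_3 = A·v_2 = (-2, 4).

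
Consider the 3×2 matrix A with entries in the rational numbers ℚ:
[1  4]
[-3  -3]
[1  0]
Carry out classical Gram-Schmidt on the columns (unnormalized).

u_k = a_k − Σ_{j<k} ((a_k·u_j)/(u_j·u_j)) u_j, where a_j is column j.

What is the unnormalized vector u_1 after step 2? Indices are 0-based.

u_1 = (31/11, 6/11, -13/11)

Step 1: u_0 = a_0 = (1, -3, 1).
Step 2: u_1 = a_1 − (13/11)·u_0 = (31/11, 6/11, -13/11).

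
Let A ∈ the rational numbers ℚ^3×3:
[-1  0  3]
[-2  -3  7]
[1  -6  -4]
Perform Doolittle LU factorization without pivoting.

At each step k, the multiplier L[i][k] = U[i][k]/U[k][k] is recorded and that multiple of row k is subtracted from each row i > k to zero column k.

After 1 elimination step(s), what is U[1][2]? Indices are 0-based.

Step 1: pivot at (0,0) is -1.
  row1 ← row1 − (2)·row0  ⇒  L[1][0]=2, U row1=(0, -3, 1)
  row2 ← row2 − (-1)·row0  ⇒  L[2][0]=-1, U row2=(0, -6, -1)

U[1][2] = 1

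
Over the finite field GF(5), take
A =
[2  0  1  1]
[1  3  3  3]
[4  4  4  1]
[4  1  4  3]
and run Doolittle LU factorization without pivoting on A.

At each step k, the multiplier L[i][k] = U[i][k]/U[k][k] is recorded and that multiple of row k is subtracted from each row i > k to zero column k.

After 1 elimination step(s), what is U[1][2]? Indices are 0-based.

k=0: U[0][0]=2
  eliminate (1,0): mult=3, new row 1: (0, 3, 0, 0); set L[1][0]=3
  eliminate (2,0): mult=2, new row 2: (0, 4, 2, 4); set L[2][0]=2
  eliminate (3,0): mult=2, new row 3: (0, 1, 2, 1); set L[3][0]=2

U[1][2] = 0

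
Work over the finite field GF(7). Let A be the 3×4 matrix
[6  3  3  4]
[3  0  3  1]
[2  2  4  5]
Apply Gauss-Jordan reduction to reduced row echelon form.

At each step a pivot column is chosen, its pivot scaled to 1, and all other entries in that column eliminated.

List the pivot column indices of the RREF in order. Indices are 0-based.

step 1: normalize row 0 (÷6) = (1, 4, 4, 3)
  row 1: subtract 3×row0 = (0, 2, 5, 6)
  row 2: subtract 2×row0 = (0, 1, 3, 6)
step 2: normalize row 1 (÷2) = (0, 1, 6, 3)
  row 0: subtract 4×row1 = (1, 0, 1, 5)
  row 2: subtract 1×row1 = (0, 0, 4, 3)
step 3: normalize row 2 (÷4) = (0, 0, 1, 6)
  row 0: subtract 1×row2 = (1, 0, 0, 6)
  row 1: subtract 6×row2 = (0, 1, 0, 2)

pivot columns: 0, 1, 2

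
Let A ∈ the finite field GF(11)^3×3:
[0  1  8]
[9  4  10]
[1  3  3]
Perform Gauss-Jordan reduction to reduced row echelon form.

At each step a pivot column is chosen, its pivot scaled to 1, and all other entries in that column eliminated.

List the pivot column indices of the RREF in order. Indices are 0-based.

step 1: exchange rows 0,1
step 1: normalize row 0 (÷9) = (1, 9, 6)
  row 2: subtract 1×row0 = (0, 5, 8)
step 2: normalize row 1 (÷1) = (0, 1, 8)
  row 0: subtract 9×row1 = (1, 0, 0)
  row 2: subtract 5×row1 = (0, 0, 1)
step 3: normalize row 2 (÷1) = (0, 0, 1)
  row 1: subtract 8×row2 = (0, 1, 0)

pivot columns: 0, 1, 2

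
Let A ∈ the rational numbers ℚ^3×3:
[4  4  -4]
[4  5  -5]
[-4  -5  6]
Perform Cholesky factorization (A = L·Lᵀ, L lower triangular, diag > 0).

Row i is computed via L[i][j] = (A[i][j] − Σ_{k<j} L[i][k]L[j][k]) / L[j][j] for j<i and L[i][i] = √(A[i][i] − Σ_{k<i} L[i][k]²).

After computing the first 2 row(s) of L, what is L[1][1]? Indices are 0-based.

L[1][1] = 1

Step 1: L[0][0] = √(4) = 2.
  L[1][0] = (4) / L[0][0] = 2.
Step 2: L[1][1] = √(1) = 1.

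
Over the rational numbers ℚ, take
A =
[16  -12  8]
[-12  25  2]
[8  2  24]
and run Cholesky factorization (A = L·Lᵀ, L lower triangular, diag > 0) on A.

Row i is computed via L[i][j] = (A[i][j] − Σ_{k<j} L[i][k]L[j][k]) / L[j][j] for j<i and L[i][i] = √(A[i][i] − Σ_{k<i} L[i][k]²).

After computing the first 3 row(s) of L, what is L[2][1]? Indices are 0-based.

L[2][1] = 2

Step 1: L[0][0] = √(16) = 4.
  L[1][0] = (-12) / L[0][0] = -3.
Step 2: L[1][1] = √(16) = 4.
  L[2][0] = (8) / L[0][0] = 2.
  L[2][1] = (8) / L[1][1] = 2.
Step 3: L[2][2] = √(16) = 4.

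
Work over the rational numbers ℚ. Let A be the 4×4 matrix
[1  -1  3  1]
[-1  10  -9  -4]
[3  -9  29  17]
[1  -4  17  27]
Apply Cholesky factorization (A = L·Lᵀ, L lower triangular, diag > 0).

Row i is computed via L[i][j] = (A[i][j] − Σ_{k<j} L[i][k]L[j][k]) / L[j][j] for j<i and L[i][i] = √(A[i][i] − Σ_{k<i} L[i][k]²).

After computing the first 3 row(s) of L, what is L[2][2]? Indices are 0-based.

Step 1: L[0][0] = √(1) = 1.
  L[1][0] = (-1) / L[0][0] = -1.
Step 2: L[1][1] = √(9) = 3.
  L[2][0] = (3) / L[0][0] = 3.
  L[2][1] = (-6) / L[1][1] = -2.
Step 3: L[2][2] = √(16) = 4.

L[2][2] = 4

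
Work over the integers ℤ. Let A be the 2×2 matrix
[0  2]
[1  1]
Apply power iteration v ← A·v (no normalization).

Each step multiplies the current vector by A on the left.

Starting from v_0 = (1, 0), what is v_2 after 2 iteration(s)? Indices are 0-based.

v_2 = (2, 1)

v_0 = (1, 0).
v_1 = A·v_0 = (0, 1).
v_2 = A·v_1 = (2, 1).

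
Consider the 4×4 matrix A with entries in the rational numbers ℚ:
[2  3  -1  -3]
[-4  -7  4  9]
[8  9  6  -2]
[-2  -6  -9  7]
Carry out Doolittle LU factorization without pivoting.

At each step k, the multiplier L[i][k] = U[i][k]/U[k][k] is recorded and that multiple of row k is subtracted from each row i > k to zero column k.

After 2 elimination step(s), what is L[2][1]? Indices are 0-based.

Step 1: pivot at (0,0) is 2.
  row1 ← row1 − (-2)·row0  ⇒  L[1][0]=-2, U row1=(0, -1, 2, 3)
  row2 ← row2 − (4)·row0  ⇒  L[2][0]=4, U row2=(0, -3, 10, 10)
  row3 ← row3 − (-1)·row0  ⇒  L[3][0]=-1, U row3=(0, -3, -10, 4)
Step 2: pivot at (1,1) is -1.
  row2 ← row2 − (3)·row1  ⇒  L[2][1]=3, U row2=(0, 0, 4, 1)
  row3 ← row3 − (3)·row1  ⇒  L[3][1]=3, U row3=(0, 0, -16, -5)

L[2][1] = 3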